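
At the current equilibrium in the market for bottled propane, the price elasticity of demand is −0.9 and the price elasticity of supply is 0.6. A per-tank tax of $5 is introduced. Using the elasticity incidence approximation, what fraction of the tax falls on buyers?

Buyers' share ≈ 0.4.

Incidence ratio: buyers' share ≈ εs / (εs + |εd|) = 0.6 / (0.6 + 0.9) = 0.4.
Supply is the less elastic side, so buyers bear the smaller share.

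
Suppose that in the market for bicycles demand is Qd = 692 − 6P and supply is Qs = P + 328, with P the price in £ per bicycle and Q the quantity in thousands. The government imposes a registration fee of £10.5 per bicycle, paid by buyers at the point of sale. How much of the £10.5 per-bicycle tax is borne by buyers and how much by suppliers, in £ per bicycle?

Buyers bear £1.5 per bicycle; suppliers bear £9 per bicycle.

Without the tax, 692 − 6P = P + 328 gives 7P = 364, so P* = £52 and Q* = 380.
With the tax collected from buyers, demand (in seller-price terms) shifts: Qd = 692 − 6(P + 10.5).
New equilibrium: buyers pay £53.5, suppliers receive £43, Q = 371. (Wedge: Pb − Ps = 10.5.)
Burden on buyers: £1.5; on suppliers: £9. (They sum to £10.5.)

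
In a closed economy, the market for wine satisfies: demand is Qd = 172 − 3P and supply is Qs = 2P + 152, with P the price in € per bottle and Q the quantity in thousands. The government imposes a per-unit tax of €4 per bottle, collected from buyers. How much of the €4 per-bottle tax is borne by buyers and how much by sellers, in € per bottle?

Without the tax, 172 − 3P = 2P + 152 gives 5P = 20, so P* = €4 and Q* = 160.
With the tax collected from buyers, demand (in seller-price terms) shifts: Qd = 172 − 3(P + 4).
Solving gives Q = 155.2 with buyers paying €5.6 and sellers receiving €1.6 (the €4 wedge).
Burden on buyers: €1.6; on sellers: €2.4. (They sum to €4.)

Buyers bear €1.6 per bottle; sellers bear €2.4 per bottle.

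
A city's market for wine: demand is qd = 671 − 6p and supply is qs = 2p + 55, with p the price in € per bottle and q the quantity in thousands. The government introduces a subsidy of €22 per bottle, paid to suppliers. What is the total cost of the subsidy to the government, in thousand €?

Government outlay = €5324 thousand.

Without the subsidy, 671 − 6p = 2p + 55 gives 8p = 616, so p* = €77 and q* = 209.
With a per-unit subsidy paid to suppliers, each receives p + 22 per unit sold, so supply becomes qs = 2(p + 22) + 55.
New equilibrium: buyers pay €71.5, suppliers receive €93.5, q = 242. (Wedge: pb − ps = −22.)
Outlay = t · Q = 22 · 242 = €5324.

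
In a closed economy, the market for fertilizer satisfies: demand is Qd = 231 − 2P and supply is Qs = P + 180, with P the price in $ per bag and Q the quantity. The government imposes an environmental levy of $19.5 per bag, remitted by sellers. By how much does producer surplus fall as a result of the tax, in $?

Producer surplus falls by $2476.5.

Without the tax, 231 − 2P = P + 180 gives 3P = 51, so P* = $17 and Q* = 197.
With the tax collected from sellers, supply shifts: Qs = (P − 19.5) + 180.
Solving gives Q = 184 with consumers paying $23.5 and sellers receiving $4 (the $19.5 wedge).
ΔPS is the trapezoid between Q = 184 and Q = 197 of height $13: ½ · (197 + 184) · 13 = $2476.5.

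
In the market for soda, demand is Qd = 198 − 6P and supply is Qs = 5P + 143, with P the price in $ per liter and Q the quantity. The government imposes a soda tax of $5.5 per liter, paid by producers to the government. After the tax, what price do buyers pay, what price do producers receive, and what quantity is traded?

Without the tax, 198 − 6P = 5P + 143 gives 11P = 55, so P* = $5 and Q* = 168.
With the tax collected from producers, supply shifts: Qs = 5(P − 5.5) + 143.
New equilibrium: buyers pay $7.5, producers receive $2, Q = 153. (Wedge: Pb − Ps = 5.5.)

Buyers pay $7.5; producers receive $2; quantity = 153.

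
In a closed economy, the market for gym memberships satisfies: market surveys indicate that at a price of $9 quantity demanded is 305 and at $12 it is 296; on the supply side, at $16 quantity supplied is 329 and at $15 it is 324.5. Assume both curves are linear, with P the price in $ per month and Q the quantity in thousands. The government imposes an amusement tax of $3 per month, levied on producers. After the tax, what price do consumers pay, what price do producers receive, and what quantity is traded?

Consumers pay $11.8; producers receive $8.8; quantity = 296.6.

Demand slope: (296 − 305)/(12 − 9) = -3, so Qd = 332 − 3P.
Supply slope: (324.5 − 329)/(15 − 16) = 4.5, so Qs = 4.5P + 257.
Without the tax, 332 − 3P = 4.5P + 257 gives 7.5P = 75, so P* = $10 and Q* = 302.
With the tax collected from producers, supply shifts: Qs = 4.5(P − 3) + 257.
New equilibrium: consumers pay $11.8, producers receive $8.8, Q = 296.6. (Wedge: Pb − Ps = 3.)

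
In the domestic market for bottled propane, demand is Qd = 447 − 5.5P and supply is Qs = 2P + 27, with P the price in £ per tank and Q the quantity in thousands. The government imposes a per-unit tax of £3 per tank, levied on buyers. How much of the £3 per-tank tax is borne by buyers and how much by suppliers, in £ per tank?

Without the tax, 447 − 5.5P = 2P + 27 gives 7.5P = 420, so P* = £56 and Q* = 139.
With the tax collected from buyers, demand (in seller-price terms) shifts: Qd = 447 − 5.5(P + 3).
New equilibrium: buyers pay £56.8, suppliers receive £53.8, Q = 134.6. (Wedge: Pb − Ps = 3.)
Burden on buyers: £0.8; on suppliers: £2.2. (They sum to £3.)

Buyers bear £0.8 per tank; suppliers bear £2.2 per tank.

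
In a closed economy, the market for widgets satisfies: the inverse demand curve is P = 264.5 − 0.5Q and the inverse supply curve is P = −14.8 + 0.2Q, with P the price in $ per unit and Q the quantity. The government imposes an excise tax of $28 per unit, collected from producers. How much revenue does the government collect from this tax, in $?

Rewrite in direct form: Qd = 529 − 2P and Qs = 5P + 74.
Without the tax, 529 − 2P = 5P + 74 gives 7P = 455, so P* = $65 and Q* = 399.
With the tax collected from producers, supply shifts: Qs = 5(P − 28) + 74.
New equilibrium: buyers pay $85, producers receive $57, Q = 359. (Wedge: Pb − Ps = 28.)
Revenue = t · Q = 28 · 359 = $10052.

Tax revenue = $10052.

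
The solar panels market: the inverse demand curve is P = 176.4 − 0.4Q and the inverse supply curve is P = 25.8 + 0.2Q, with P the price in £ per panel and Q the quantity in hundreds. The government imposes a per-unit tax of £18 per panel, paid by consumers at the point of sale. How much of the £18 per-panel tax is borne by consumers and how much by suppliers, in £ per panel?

Consumers bear £12 per panel; suppliers bear £6 per panel.

Rewrite in direct form: Qd = 441 − 2.5P and Qs = 5P − 129.
Before the tax: set 441 − 2.5P = 5P − 129 → P* = £76, Q* = 251.
With the tax collected from consumers, demand (in seller-price terms) shifts: Qd = 441 − 2.5(P + 18).
New equilibrium: consumers pay £88, suppliers receive £70, Q = 221. (Wedge: Pb − Ps = 18.)
Burden on consumers: £12; on suppliers: £6. (They sum to £18.)
The less price-elastic side of the market bears the larger share of a per-unit tax.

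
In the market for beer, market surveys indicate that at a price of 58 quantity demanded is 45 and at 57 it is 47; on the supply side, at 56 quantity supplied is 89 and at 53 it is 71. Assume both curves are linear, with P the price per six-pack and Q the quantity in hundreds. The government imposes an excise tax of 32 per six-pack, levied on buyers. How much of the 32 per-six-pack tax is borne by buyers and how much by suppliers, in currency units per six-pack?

Buyers bear 24 per six-pack; suppliers bear 8 per six-pack.

Demand slope: (47 − 45)/(57 − 58) = -2, so Qd = 161 − 2P.
Supply slope: (71 − 89)/(53 − 56) = 6, so Qs = 6P − 247.
Before the tax: set 161 − 2P = 6P − 247 → P* = 51, Q* = 59.
With the tax collected from buyers, demand (in seller-price terms) shifts: Qd = 161 − 2(P + 32).
New equilibrium: buyers pay 75, suppliers receive 43, Q = 11. (Wedge: Pb − Ps = 32.)
Burden on buyers: 24; on suppliers: 8. (They sum to 32.)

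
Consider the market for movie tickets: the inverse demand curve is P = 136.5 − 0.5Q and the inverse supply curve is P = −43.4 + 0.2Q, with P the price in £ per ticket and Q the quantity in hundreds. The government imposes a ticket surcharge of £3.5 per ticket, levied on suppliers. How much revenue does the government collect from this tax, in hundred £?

Inverting to Q(P) form: Qd = 273 − 2P; Qs = 5P + 217.
Before the tax: set 273 − 2P = 5P + 217 → P* = £8, Q* = 257.
With the tax collected from suppliers, supply shifts: Qs = 5(P − 3.5) + 217.
Solving gives Q = 252 with consumers paying £10.5 and suppliers receiving £7 (the £3.5 wedge).
Revenue = t · Q = 3.5 · 252 = £882.

Tax revenue = £882 hundred.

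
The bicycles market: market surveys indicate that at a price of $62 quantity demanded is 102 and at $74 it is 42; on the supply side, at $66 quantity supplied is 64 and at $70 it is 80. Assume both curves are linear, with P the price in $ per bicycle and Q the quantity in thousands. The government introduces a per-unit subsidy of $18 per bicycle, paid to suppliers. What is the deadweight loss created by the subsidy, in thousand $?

Demand slope: (42 − 102)/(74 − 62) = -5, so Qd = 412 − 5P.
Supply slope: (80 − 64)/(70 − 66) = 4, so Qs = 4P − 200.
Before the subsidy: set 412 − 5P = 4P − 200 → P* = $68, Q* = 72.
With a per-unit subsidy paid to suppliers, each receives P + 18 per unit sold, so supply becomes Qs = 4(P + 18) − 200.
Solving gives Q = 112 with consumers paying $60 and suppliers receiving $78 (the $18 wedge).
Quantity rises by |ΔQ| = |72 − 112| = 40.
DWL = ½ · t · |ΔQ| = ½ · 18 · 40 = $360.

Deadweight loss = $360 thousand.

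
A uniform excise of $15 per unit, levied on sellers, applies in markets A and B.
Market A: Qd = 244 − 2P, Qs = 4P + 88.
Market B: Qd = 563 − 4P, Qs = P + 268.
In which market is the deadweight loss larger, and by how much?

Market A: pre-tax P* = $26, Q* = 192; post-tax Q = 172; deadweight loss = $150.
Market B: pre-tax P* = $59, Q* = 327; post-tax Q = 315; deadweight loss = $90.
Difference: $150 vs $90 → market A is larger by $60.

Market A, by $60.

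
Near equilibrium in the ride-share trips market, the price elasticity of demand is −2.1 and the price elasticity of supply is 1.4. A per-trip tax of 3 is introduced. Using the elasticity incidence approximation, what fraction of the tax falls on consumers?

Consumers' share ≈ 0.4.

Incidence ratio: consumers' share ≈ εs / (εs + |εd|) = 1.4 / (1.4 + 2.1) = 0.4.
Supply is the less elastic side, so consumers bear the smaller share.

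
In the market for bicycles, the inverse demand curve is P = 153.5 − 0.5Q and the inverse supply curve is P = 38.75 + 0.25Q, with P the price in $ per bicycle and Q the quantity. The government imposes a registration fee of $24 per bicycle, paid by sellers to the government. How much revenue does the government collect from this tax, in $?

Rewrite in direct form: Qd = 307 − 2P and Qs = 4P − 155.
Without the tax, 307 − 2P = 4P − 155 gives 6P = 462, so P* = $77 and Q* = 153.
With the tax collected from sellers, supply shifts: Qs = 4(P − 24) − 155.
Solving gives Q = 121 with buyers paying $93 and sellers receiving $69 (the $24 wedge).
Revenue = t · Q = 24 · 121 = $2904.

Tax revenue = $2904.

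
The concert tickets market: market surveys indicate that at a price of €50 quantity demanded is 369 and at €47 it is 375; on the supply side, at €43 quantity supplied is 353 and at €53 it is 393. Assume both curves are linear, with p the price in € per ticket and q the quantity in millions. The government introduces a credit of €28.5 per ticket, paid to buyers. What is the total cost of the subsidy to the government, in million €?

Government outlay = €11713.5 million.

Demand slope: (375 − 369)/(47 − 50) = -2, so qd = 469 − 2p.
Supply slope: (393 − 353)/(53 − 43) = 4, so qs = 4p + 181.
Before the subsidy: set 469 − 2p = 4p + 181 → p* = €48, q* = 373.
With a per-unit subsidy paid to buyers, each effectively pays p − 28.5, so demand becomes qd = 469 − 2(p − 28.5).
Solving gives q = 411 with buyers paying €29 and sellers receiving €57.5 (the €28.5 wedge).
Outlay = t · Q = 28.5 · 411 = €11713.5.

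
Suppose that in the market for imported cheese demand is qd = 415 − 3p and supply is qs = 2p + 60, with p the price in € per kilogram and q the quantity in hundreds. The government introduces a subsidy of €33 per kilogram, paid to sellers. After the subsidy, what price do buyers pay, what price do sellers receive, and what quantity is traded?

Buyers pay €57.8; sellers receive €90.8; quantity = 241.6.

Without the subsidy, 415 − 3p = 2p + 60 gives 5p = 355, so p* = €71 and q* = 202.
With a per-unit subsidy paid to sellers, each receives p + 33 per unit sold, so supply becomes qs = 2(p + 33) + 60.
Solving gives q = 241.6 with buyers paying €57.8 and sellers receiving €90.8 (the €33 wedge).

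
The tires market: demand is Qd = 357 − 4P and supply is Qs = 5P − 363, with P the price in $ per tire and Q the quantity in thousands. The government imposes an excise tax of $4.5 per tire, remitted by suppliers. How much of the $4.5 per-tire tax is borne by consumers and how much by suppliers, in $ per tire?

Consumers bear $2.5 per tire; suppliers bear $2 per tire.

Before the tax: set 357 − 4P = 5P − 363 → P* = $80, Q* = 37.
With the tax collected from suppliers, supply shifts: Qs = 5(P − 4.5) − 363.
New equilibrium: consumers pay $82.5, suppliers receive $78, Q = 27. (Wedge: Pb − Ps = 4.5.)
Burden on consumers: $2.5; on suppliers: $2. (They sum to $4.5.)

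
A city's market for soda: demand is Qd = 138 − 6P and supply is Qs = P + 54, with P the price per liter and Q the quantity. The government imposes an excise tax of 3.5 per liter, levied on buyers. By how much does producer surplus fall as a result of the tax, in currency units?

Producer surplus falls by 193.5.

Without the tax, 138 − 6P = P + 54 gives 7P = 84, so P* = 12 and Q* = 66.
With the tax collected from buyers, demand (in seller-price terms) shifts: Qd = 138 − 6(P + 3.5).
Solving gives Q = 63 with buyers paying 12.5 and producers receiving 9 (the 3.5 wedge).
ΔPS is the trapezoid between Q = 63 and Q = 66 of height 3: ½ · (66 + 63) · 3 = 193.5.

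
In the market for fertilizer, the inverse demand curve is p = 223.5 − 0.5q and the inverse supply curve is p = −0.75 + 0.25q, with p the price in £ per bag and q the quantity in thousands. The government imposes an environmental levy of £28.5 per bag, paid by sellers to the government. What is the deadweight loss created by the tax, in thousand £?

Deadweight loss = £541.5 thousand.

Inverting to q(p) form: qd = 447 − 2p; qs = 4p + 3.
Before the tax: set 447 − 2p = 4p + 3 → p* = £74, q* = 299.
With the tax collected from sellers, supply shifts: qs = 4(p − 28.5) + 3.
Solving gives q = 261 with buyers paying £93 and sellers receiving £64.5 (the £28.5 wedge).
Quantity falls by |ΔQ| = |299 − 261| = 38.
DWL = ½ · t · |ΔQ| = ½ · 28.5 · 38 = £541.5.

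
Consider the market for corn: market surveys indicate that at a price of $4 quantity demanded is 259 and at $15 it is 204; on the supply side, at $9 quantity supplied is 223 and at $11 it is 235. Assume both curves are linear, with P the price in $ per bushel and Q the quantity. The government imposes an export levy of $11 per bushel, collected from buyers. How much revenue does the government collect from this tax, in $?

Tax revenue = $2189.

Demand slope: (204 − 259)/(15 − 4) = -5, so Qd = 279 − 5P.
Supply slope: (235 − 223)/(11 − 9) = 6, so Qs = 6P + 169.
Before the tax: set 279 − 5P = 6P + 169 → P* = $10, Q* = 229.
With the tax collected from buyers, demand (in seller-price terms) shifts: Qd = 279 − 5(P + 11).
New equilibrium: buyers pay $16, sellers receive $5, Q = 199. (Wedge: Pb − Ps = 11.)
Revenue = t · Q = 11 · 199 = $2189.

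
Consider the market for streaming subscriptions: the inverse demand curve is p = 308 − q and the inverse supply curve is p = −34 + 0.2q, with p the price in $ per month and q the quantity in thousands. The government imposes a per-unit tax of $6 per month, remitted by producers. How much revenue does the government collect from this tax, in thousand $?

Inverting to q(p) form: qd = 308 − p; qs = 5p + 170.
Without the tax, 308 − p = 5p + 170 gives 6p = 138, so p* = $23 and q* = 285.
With the tax collected from producers, supply shifts: qs = 5(p − 6) + 170.
New equilibrium: consumers pay $28, producers receive $22, q = 280. (Wedge: pb − ps = 6.)
Revenue = t · Q = 6 · 280 = $1680.

Tax revenue = $1680 thousand.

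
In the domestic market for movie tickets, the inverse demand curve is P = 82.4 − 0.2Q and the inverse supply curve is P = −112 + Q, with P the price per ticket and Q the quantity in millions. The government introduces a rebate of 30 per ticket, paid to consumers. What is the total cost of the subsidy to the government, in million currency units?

Rewrite in direct form: Qd = 412 − 5P and Qs = P + 112.
Before the subsidy: set 412 − 5P = P + 112 → P* = 50, Q* = 162.
With a per-unit subsidy paid to consumers, each effectively pays P − 30, so demand becomes Qd = 412 − 5(P − 30).
New equilibrium: consumers pay 45, sellers receive 75, Q = 187. (Wedge: Pb − Ps = −30.)
Outlay = t · Q = 30 · 187 = 5610.

Government outlay = 5610 million.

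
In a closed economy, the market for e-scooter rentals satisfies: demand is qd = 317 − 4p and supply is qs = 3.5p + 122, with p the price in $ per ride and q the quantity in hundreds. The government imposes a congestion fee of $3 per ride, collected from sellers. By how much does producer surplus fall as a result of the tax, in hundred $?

Producer surplus falls by $336.32 hundred.

Before the tax: set 317 − 4p = 3.5p + 122 → p* = $26, q* = 213.
With the tax collected from sellers, supply shifts: qs = 3.5(p − 3) + 122.
Solving gives q = 207.4 with consumers paying $27.4 and sellers receiving $24.4 (the $3 wedge).
ΔPS is the trapezoid between Q = 207.4 and Q = 213 of height $1.6: ½ · (213 + 207.4) · 1.6 = $336.32.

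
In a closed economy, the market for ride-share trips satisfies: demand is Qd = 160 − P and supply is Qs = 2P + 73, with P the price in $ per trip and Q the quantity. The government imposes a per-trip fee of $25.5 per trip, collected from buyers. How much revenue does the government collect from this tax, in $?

Tax revenue = $2907.

Before the tax: set 160 − P = 2P + 73 → P* = $29, Q* = 131.
With the tax collected from buyers, demand (in seller-price terms) shifts: Qd = 160 − (P + 25.5).
Solving gives Q = 114 with buyers paying $46 and sellers receiving $20.5 (the $25.5 wedge).
Revenue = t · Q = 25.5 · 114 = $2907.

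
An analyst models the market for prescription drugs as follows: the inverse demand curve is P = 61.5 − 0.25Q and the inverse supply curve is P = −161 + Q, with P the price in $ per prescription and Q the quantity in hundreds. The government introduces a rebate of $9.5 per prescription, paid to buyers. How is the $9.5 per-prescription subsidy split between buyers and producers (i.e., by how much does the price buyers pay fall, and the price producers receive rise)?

Buyers gain $1.9 per prescription; producers gain $7.6 per prescription.

Inverting to Q(P) form: Qd = 246 − 4P; Qs = P + 161.
Without the subsidy, 246 − 4P = P + 161 gives 5P = 85, so P* = $17 and Q* = 178.
With a per-unit subsidy paid to buyers, each effectively pays P − 9.5, so demand becomes Qd = 246 − 4(P − 9.5).
New equilibrium: buyers pay $15.1, producers receive $24.6, Q = 185.6. (Wedge: Pb − Ps = −9.5.)
Gain to buyers: $1.9; to producers: $7.6. (They sum to $9.5.)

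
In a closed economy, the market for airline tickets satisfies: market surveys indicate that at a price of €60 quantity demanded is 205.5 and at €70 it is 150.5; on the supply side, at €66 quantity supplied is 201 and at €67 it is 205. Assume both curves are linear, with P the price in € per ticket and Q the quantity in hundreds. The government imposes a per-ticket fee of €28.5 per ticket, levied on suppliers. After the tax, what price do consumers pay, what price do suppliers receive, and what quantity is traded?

Demand slope: (150.5 − 205.5)/(70 − 60) = -5.5, so Qd = 535.5 − 5.5P.
Supply slope: (205 − 201)/(67 − 66) = 4, so Qs = 4P − 63.
Without the tax, 535.5 − 5.5P = 4P − 63 gives 9.5P = 598.5, so P* = €63 and Q* = 189.
With the tax collected from suppliers, supply shifts: Qs = 4(P − 28.5) − 63.
Solving gives Q = 123 with consumers paying €75 and suppliers receiving €46.5 (the €28.5 wedge).
The less price-elastic side of the market bears the larger share of a per-unit tax.

Consumers pay €75; suppliers receive €46.5; quantity = 123.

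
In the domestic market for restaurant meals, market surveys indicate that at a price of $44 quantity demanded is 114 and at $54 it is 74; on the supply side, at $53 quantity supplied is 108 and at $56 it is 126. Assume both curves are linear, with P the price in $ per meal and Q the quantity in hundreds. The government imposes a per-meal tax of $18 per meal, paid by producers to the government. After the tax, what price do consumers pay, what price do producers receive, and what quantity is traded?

Demand slope: (74 − 114)/(54 − 44) = -4, so Qd = 290 − 4P.
Supply slope: (126 − 108)/(56 − 53) = 6, so Qs = 6P − 210.
Without the tax, 290 − 4P = 6P − 210 gives 10P = 500, so P* = $50 and Q* = 90.
With the tax collected from producers, supply shifts: Qs = 6(P − 18) − 210.
New equilibrium: consumers pay $60.8, producers receive $42.8, Q = 46.8. (Wedge: Pb − Ps = 18.)
The less price-elastic side of the market bears the larger share of a per-unit tax.

Consumers pay $60.8; producers receive $42.8; quantity = 46.8.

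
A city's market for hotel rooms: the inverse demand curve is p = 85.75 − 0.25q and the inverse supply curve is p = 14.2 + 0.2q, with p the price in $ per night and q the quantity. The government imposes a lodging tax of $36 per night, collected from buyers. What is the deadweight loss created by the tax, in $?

Deadweight loss = $1440.

Inverting to q(p) form: qd = 343 − 4p; qs = 5p − 71.
Without the tax, 343 − 4p = 5p − 71 gives 9p = 414, so p* = $46 and q* = 159.
With the tax collected from buyers, demand (in seller-price terms) shifts: qd = 343 − 4(p + 36).
New equilibrium: buyers pay $66, producers receive $30, q = 79. (Wedge: pb − ps = 36.)
Quantity falls by |ΔQ| = |159 − 79| = 80.
DWL = ½ · t · |ΔQ| = ½ · 36 · 80 = $1440.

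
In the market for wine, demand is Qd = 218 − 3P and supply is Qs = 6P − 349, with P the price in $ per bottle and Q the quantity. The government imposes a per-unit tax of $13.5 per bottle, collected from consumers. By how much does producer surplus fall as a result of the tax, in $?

Producer surplus falls by $69.75.

Without the tax, 218 − 3P = 6P − 349 gives 9P = 567, so P* = $63 and Q* = 29.
With the tax collected from consumers, demand (in seller-price terms) shifts: Qd = 218 − 3(P + 13.5).
New equilibrium: consumers pay $72, sellers receive $58.5, Q = 2. (Wedge: Pb − Ps = 13.5.)
ΔPS is the trapezoid between Q = 2 and Q = 29 of height $4.5: ½ · (29 + 2) · 4.5 = $69.75.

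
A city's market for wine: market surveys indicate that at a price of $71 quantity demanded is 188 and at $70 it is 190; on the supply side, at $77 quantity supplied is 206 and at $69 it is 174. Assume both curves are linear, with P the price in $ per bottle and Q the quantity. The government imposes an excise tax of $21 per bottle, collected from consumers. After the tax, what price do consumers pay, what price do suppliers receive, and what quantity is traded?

Consumers pay $86; suppliers receive $65; quantity = 158.

Demand slope: (190 − 188)/(70 − 71) = -2, so Qd = 330 − 2P.
Supply slope: (174 − 206)/(69 − 77) = 4, so Qs = 4P − 102.
Without the tax, 330 − 2P = 4P − 102 gives 6P = 432, so P* = $72 and Q* = 186.
With the tax collected from consumers, demand (in seller-price terms) shifts: Qd = 330 − 2(P + 21).
Solving gives Q = 158 with consumers paying $86 and suppliers receiving $65 (the $21 wedge).
The less price-elastic side of the market bears the larger share of a per-unit tax.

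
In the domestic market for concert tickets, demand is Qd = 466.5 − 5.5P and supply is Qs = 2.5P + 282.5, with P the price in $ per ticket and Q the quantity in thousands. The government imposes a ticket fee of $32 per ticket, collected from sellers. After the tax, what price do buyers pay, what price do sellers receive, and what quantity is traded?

Without the tax, 466.5 − 5.5P = 2.5P + 282.5 gives 8P = 184, so P* = $23 and Q* = 340.
With the tax collected from sellers, supply shifts: Qs = 2.5(P − 32) + 282.5.
Solving gives Q = 285 with buyers paying $33 and sellers receiving $1 (the $32 wedge).

Buyers pay $33; sellers receive $1; quantity = 285.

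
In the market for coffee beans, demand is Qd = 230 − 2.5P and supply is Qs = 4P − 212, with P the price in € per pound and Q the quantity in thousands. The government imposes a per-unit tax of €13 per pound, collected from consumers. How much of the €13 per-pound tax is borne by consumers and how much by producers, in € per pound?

Consumers bear €8 per pound; producers bear €5 per pound.

Without the tax, 230 − 2.5P = 4P − 212 gives 6.5P = 442, so P* = €68 and Q* = 60.
With the tax collected from consumers, demand (in seller-price terms) shifts: Qd = 230 − 2.5(P + 13).
Solving gives Q = 40 with consumers paying €76 and producers receiving €63 (the €13 wedge).
Burden on consumers: €8; on producers: €5. (They sum to €13.)
The less price-elastic side of the market bears the larger share of a per-unit tax.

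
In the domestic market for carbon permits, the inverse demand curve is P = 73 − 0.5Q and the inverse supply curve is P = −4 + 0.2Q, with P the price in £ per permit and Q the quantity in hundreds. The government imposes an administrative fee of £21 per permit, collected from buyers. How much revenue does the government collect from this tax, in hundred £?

Tax revenue = £1680 hundred.

Rewrite in direct form: Qd = 146 − 2P and Qs = 5P + 20.
Without the tax, 146 − 2P = 5P + 20 gives 7P = 126, so P* = £18 and Q* = 110.
With the tax collected from buyers, demand (in seller-price terms) shifts: Qd = 146 − 2(P + 21).
New equilibrium: buyers pay £33, sellers receive £12, Q = 80. (Wedge: Pb − Ps = 21.)
Revenue = t · Q = 21 · 80 = £1680.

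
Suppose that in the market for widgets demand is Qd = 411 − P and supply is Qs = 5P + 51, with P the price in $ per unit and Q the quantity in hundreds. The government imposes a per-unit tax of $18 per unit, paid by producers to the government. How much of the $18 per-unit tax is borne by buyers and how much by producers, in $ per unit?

Without the tax, 411 − P = 5P + 51 gives 6P = 360, so P* = $60 and Q* = 351.
With the tax collected from producers, supply shifts: Qs = 5(P − 18) + 51.
Solving gives Q = 336 with buyers paying $75 and producers receiving $57 (the $18 wedge).
Burden on buyers: $15; on producers: $3. (They sum to $18.)
The less price-elastic side of the market bears the larger share of a per-unit tax.

Buyers bear $15 per unit; producers bear $3 per unit.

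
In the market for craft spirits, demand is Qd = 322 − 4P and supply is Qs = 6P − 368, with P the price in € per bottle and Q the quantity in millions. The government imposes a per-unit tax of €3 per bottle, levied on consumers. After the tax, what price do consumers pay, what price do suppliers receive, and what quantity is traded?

Consumers pay €70.8; suppliers receive €67.8; quantity = 38.8.

Before the tax: set 322 − 4P = 6P − 368 → P* = €69, Q* = 46.
With the tax collected from consumers, demand (in seller-price terms) shifts: Qd = 322 − 4(P + 3).
New equilibrium: consumers pay €70.8, suppliers receive €67.8, Q = 38.8. (Wedge: Pb − Ps = 3.)
The less price-elastic side of the market bears the larger share of a per-unit tax.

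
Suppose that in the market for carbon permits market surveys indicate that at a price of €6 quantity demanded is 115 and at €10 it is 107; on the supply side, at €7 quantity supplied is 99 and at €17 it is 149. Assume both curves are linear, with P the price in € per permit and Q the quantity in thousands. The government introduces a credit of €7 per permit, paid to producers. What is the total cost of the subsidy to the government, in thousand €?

Demand slope: (107 − 115)/(10 − 6) = -2, so Qd = 127 − 2P.
Supply slope: (149 − 99)/(17 − 7) = 5, so Qs = 5P + 64.
Before the subsidy: set 127 − 2P = 5P + 64 → P* = €9, Q* = 109.
With a per-unit subsidy paid to producers, each receives P + 7 per unit sold, so supply becomes Qs = 5(P + 7) + 64.
Solving gives Q = 119 with buyers paying €4 and producers receiving €11 (the €7 wedge).
Outlay = t · Q = 7 · 119 = €833.

Government outlay = €833 thousand.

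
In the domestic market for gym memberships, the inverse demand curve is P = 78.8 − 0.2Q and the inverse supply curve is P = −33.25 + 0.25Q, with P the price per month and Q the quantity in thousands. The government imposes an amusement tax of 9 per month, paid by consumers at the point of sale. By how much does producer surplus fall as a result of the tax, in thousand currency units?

Rewrite in direct form: Qd = 394 − 5P and Qs = 4P + 133.
Before the tax: set 394 − 5P = 4P + 133 → P* = 29, Q* = 249.
With the tax collected from consumers, demand (in seller-price terms) shifts: Qd = 394 − 5(P + 9).
New equilibrium: consumers pay 33, sellers receive 24, Q = 229. (Wedge: Pb − Ps = 9.)
ΔPS is the trapezoid between Q = 229 and Q = 249 of height 5: ½ · (249 + 229) · 5 = 1195.

Producer surplus falls by 1195 thousand.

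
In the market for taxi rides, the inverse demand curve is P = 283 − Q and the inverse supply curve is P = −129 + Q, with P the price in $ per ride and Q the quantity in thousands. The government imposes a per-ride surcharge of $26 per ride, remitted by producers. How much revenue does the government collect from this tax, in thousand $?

Tax revenue = $5018 thousand.

Rewrite in direct form: Qd = 283 − P and Qs = P + 129.
Without the tax, 283 − P = P + 129 gives 2P = 154, so P* = $77 and Q* = 206.
With the tax collected from producers, supply shifts: Qs = (P − 26) + 129.
New equilibrium: buyers pay $90, producers receive $64, Q = 193. (Wedge: Pb − Ps = 26.)
Revenue = t · Q = 26 · 193 = $5018.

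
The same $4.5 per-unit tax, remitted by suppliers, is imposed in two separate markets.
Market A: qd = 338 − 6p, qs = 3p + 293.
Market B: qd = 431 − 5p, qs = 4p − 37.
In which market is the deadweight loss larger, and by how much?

Market B, by $2.25.

Market A: pre-tax p* = $5, q* = 308; post-tax q = 299; deadweight loss = $20.25.
Market B: pre-tax p* = $52, q* = 171; post-tax q = 161; deadweight loss = $22.5.
Difference: $20.25 vs $22.5 → market B is larger by $2.25.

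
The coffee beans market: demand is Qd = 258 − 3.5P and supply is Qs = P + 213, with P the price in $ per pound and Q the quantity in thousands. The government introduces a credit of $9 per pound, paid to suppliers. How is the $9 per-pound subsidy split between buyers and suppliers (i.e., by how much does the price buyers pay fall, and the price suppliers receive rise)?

Without the subsidy, 258 − 3.5P = P + 213 gives 4.5P = 45, so P* = $10 and Q* = 223.
With a per-unit subsidy paid to suppliers, each receives P + 9 per unit sold, so supply becomes Qs = (P + 9) + 213.
Solving gives Q = 230 with buyers paying $8 and suppliers receiving $17 (the $9 wedge).
Gain to buyers: $2; to suppliers: $7. (They sum to $9.)

Buyers gain $2 per pound; suppliers gain $7 per pound.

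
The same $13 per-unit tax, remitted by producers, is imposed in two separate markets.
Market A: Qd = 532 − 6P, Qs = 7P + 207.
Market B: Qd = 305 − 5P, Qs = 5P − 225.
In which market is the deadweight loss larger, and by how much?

Market A: pre-tax P* = $25, Q* = 382; post-tax Q = 340; deadweight loss = $273.
Market B: pre-tax P* = $53, Q* = 40; post-tax Q = 7.5; deadweight loss = $211.25.
Difference: $273 vs $211.25 → market A is larger by $61.75.

Market A, by $61.75.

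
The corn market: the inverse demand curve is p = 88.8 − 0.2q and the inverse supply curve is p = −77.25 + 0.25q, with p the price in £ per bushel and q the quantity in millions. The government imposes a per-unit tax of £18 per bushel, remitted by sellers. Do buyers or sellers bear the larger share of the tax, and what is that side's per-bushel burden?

Rewrite in direct form: qd = 444 − 5p and qs = 4p + 309.
Without the tax, 444 − 5p = 4p + 309 gives 9p = 135, so p* = £15 and q* = 369.
With the tax collected from sellers, supply shifts: qs = 4(p − 18) + 309.
New equilibrium: buyers pay £23, sellers receive £5, q = 329. (Wedge: pb − ps = 18.)
Per-bushel burden: buyers £8, sellers £10.
Sellers take the larger share because supply is less price-elastic here (demand slope 5 vs supply slope 4).

Sellers bear the larger share: £10 per bushel.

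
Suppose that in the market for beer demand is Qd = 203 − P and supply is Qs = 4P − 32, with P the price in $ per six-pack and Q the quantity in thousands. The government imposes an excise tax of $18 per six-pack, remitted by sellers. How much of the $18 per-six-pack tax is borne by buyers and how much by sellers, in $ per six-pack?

Buyers bear $14.4 per six-pack; sellers bear $3.6 per six-pack.

Without the tax, 203 − P = 4P − 32 gives 5P = 235, so P* = $47 and Q* = 156.
With the tax collected from sellers, supply shifts: Qs = 4(P − 18) − 32.
Solving gives Q = 141.6 with buyers paying $61.4 and sellers receiving $43.4 (the $18 wedge).
Burden on buyers: $14.4; on sellers: $3.6. (They sum to $18.)
The less price-elastic side of the market bears the larger share of a per-unit tax.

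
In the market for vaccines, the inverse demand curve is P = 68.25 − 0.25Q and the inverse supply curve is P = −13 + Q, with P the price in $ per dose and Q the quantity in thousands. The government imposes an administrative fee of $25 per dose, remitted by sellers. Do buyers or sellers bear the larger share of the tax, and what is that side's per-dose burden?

Sellers bear the larger share: $20 per dose.

Rewrite in direct form: Qd = 273 − 4P and Qs = P + 13.
Before the tax: set 273 − 4P = P + 13 → P* = $52, Q* = 65.
With the tax collected from sellers, supply shifts: Qs = (P − 25) + 13.
Solving gives Q = 45 with buyers paying $57 and sellers receiving $32 (the $25 wedge).
Per-dose burden: buyers $5, sellers $20.
Sellers take the larger share because supply is less price-elastic here (demand slope 4 vs supply slope 1).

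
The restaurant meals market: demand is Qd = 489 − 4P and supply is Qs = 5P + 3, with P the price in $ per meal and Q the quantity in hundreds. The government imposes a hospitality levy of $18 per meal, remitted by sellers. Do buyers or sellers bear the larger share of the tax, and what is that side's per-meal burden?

Before the tax: set 489 − 4P = 5P + 3 → P* = $54, Q* = 273.
With the tax collected from sellers, supply shifts: Qs = 5(P − 18) + 3.
New equilibrium: buyers pay $64, sellers receive $46, Q = 233. (Wedge: Pb − Ps = 18.)
Per-meal burden: buyers $10, sellers $8.
Buyers take the larger share because demand is less price-elastic here (demand slope 4 vs supply slope 5).

Buyers bear the larger share: $10 per meal.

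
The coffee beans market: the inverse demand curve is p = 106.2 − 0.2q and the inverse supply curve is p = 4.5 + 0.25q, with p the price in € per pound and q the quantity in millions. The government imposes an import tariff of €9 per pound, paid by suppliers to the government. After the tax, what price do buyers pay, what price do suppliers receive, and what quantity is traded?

Buyers pay €65; suppliers receive €56; quantity = 206.

Rewrite in direct form: qd = 531 − 5p and qs = 4p − 18.
Before the tax: set 531 − 5p = 4p − 18 → p* = €61, q* = 226.
With the tax collected from suppliers, supply shifts: qs = 4(p − 9) − 18.
New equilibrium: buyers pay €65, suppliers receive €56, q = 206. (Wedge: pb − ps = 9.)
The less price-elastic side of the market bears the larger share of a per-unit tax.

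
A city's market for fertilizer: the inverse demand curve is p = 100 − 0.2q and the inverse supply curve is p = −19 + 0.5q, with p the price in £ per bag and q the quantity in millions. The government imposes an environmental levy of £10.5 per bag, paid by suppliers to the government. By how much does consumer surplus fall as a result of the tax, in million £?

Inverting to q(p) form: qd = 500 − 5p; qs = 2p + 38.
Before the tax: set 500 − 5p = 2p + 38 → p* = £66, q* = 170.
With the tax collected from suppliers, supply shifts: qs = 2(p − 10.5) + 38.
New equilibrium: consumers pay £69, suppliers receive £58.5, q = 155. (Wedge: pb − ps = 10.5.)
ΔCS is the trapezoid between Q = 155 and Q = 170 of height £3: ½ · (170 + 155) · 3 = £487.5.

Consumer surplus falls by £487.5 million.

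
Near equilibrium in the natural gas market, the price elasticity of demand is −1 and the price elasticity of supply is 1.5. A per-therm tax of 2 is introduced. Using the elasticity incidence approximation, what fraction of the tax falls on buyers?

Buyers' share ≈ 0.6.

Incidence ratio: buyers' share ≈ εs / (εs + |εd|) = 1.5 / (1.5 + 1) = 0.6.
Supply is the more elastic side, so buyers bear the larger share.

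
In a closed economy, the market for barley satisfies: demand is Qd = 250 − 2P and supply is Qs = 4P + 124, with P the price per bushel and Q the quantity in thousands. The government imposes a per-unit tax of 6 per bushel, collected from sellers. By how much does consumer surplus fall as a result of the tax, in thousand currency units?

Before the tax: set 250 − 2P = 4P + 124 → P* = 21, Q* = 208.
With the tax collected from sellers, supply shifts: Qs = 4(P − 6) + 124.
Solving gives Q = 200 with buyers paying 25 and sellers receiving 19 (the 6 wedge).
ΔCS is the trapezoid between Q = 200 and Q = 208 of height 4: ½ · (208 + 200) · 4 = 816.

Consumer surplus falls by 816 thousand.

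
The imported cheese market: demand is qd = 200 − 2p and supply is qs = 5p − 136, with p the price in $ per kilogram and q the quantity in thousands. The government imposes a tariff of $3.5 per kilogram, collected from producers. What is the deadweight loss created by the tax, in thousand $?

Deadweight loss = $8.75 thousand.

Without the tax, 200 − 2p = 5p − 136 gives 7p = 336, so p* = $48 and q* = 104.
With the tax collected from producers, supply shifts: qs = 5(p − 3.5) − 136.
Solving gives q = 99 with consumers paying $50.5 and producers receiving $47 (the $3.5 wedge).
Quantity falls by |ΔQ| = |104 − 99| = 5.
DWL = ½ · t · |ΔQ| = ½ · 3.5 · 5 = $8.75.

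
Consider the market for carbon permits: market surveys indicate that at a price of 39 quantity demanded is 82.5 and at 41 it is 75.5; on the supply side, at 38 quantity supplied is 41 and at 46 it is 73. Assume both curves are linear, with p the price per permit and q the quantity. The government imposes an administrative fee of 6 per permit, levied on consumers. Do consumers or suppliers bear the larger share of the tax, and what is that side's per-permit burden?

Consumers bear the larger share: 3.2 per permit.

Demand slope: (75.5 − 82.5)/(41 − 39) = -3.5, so qd = 219 − 3.5p.
Supply slope: (73 − 41)/(46 − 38) = 4, so qs = 4p − 111.
Before the tax: set 219 − 3.5p = 4p − 111 → p* = 44, q* = 65.
With the tax collected from consumers, demand (in seller-price terms) shifts: qd = 219 − 3.5(p + 6).
New equilibrium: consumers pay 47.2, suppliers receive 41.2, q = 53.8. (Wedge: pb − ps = 6.)
Per-permit burden: consumers 3.2, suppliers 2.8.
Consumers take the larger share because demand is less price-elastic here (demand slope 3.5 vs supply slope 4).
The less price-elastic side of the market bears the larger share of a per-unit tax.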